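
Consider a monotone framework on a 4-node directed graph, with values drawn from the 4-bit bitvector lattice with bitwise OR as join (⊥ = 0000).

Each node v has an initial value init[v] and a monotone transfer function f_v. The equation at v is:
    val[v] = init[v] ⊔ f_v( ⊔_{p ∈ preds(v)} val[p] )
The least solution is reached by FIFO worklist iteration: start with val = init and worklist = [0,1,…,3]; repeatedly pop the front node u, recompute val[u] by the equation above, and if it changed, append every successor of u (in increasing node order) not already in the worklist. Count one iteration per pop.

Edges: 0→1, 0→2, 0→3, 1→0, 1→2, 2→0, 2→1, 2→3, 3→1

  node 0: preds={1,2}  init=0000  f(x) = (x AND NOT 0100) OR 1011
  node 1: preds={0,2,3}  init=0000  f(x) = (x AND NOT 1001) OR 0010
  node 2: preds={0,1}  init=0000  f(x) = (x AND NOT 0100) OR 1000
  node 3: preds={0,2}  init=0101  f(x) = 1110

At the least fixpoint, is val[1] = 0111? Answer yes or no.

Trace (6 dequeues):
  [1] u=0 | in 0000 | out 1011 | prev 0000 | push {}
  [2] u=1 | in 1111 | out 0110 | prev 0000 | push {0}
  [3] u=2 | in 1111 | out 1011 | prev 0000 | push {1}
  [4] u=3 | in 1011 | out 1111 | prev 0101 | push {}
  [5] u=0 | in 1111 | out 1011 | ==
  [6] u=1 | in 1111 | out 0110 | ==

Converged values:
  [0] 1011
  [1] 0110
  [2] 1011
  [3] 1111

no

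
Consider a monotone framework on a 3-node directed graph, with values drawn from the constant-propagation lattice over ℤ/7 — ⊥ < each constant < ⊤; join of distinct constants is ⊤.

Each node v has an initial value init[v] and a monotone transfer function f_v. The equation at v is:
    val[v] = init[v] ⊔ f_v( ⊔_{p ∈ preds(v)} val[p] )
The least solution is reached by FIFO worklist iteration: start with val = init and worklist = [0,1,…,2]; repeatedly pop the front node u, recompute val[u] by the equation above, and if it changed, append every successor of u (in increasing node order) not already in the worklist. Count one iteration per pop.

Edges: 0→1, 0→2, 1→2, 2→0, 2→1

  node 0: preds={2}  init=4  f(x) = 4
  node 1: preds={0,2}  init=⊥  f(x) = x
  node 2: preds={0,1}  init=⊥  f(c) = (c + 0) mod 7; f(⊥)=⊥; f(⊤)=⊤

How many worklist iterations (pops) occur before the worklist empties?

Worklist (5 pops):
  #1 pop 0: in=⊥ → 4 (no change)
  #2 pop 1: in=4 → 4 (was ⊥); enqueue []
  #3 pop 2: in=4 → 4 (was ⊥); enqueue [0,1]
  #4 pop 0: in=4 → 4 (no change)
  #5 pop 1: in=4 → 4 (no change)

Fixpoint:
  val[0] = 4
  val[1] = 4
  val[2] = 4

5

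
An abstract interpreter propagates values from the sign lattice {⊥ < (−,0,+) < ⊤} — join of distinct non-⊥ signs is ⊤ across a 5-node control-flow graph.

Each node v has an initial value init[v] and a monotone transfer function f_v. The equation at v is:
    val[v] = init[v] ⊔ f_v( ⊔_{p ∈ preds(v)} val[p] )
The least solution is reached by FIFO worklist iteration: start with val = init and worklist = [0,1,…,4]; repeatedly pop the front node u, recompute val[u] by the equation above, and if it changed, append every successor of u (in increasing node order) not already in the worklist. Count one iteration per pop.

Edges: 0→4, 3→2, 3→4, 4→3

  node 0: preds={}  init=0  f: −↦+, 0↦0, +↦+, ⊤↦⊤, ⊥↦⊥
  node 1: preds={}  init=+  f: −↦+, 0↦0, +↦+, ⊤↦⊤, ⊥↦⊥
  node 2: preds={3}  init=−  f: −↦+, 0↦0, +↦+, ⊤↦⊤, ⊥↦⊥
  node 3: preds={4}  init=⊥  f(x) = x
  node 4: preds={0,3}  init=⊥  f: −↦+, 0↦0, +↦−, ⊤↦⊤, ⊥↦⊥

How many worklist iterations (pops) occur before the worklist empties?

Worklist (8 pops):
  #1 pop 0: in=⊥ → 0 (no change)
  #2 pop 1: in=⊥ → + (no change)
  #3 pop 2: in=⊥ → − (no change)
  #4 pop 3: in=⊥ → ⊥ (no change)
  #5 pop 4: in=0 → 0 (was ⊥); enqueue [3]
  #6 pop 3: in=0 → 0 (was ⊥); enqueue [2,4]
  #7 pop 2: in=0 → ⊤ (was −); enqueue []
  #8 pop 4: in=0 → 0 (no change)

Fixpoint:
  val[0] = 0
  val[1] = +
  val[2] = ⊤
  val[3] = 0
  val[4] = 0

8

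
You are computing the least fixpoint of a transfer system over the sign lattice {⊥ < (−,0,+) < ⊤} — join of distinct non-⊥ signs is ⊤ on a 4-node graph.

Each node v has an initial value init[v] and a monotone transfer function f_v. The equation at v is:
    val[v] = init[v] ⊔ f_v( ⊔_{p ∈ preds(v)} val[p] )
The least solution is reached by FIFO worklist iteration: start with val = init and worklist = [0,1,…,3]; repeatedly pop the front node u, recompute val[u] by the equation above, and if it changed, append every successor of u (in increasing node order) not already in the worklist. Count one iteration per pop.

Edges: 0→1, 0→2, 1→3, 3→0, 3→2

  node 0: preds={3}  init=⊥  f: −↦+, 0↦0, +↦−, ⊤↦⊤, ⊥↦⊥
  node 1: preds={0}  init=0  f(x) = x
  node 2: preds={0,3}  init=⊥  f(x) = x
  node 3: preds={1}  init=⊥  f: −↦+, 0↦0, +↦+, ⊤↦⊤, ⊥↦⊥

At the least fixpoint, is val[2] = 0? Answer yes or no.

yes

Iteration log — 7 steps:
  step 1. node 0  ⊔preds=⊥  new=⊥  stable
  step 2. node 1  ⊔preds=⊥  new=0  stable
  step 3. node 2  ⊔preds=⊥  new=⊥  stable
  step 4. node 3  ⊔preds=0  new=0  old=⊥  +wl: 0,2
  step 5. node 0  ⊔preds=0  new=0  old=⊥  +wl: 1
  step 6. node 2  ⊔preds=0  new=0  old=⊥  +wl: 
  step 7. node 1  ⊔preds=0  new=0  stable

Least fixpoint reached:
  node 0: 0
  node 1: 0
  node 2: 0
  node 3: 0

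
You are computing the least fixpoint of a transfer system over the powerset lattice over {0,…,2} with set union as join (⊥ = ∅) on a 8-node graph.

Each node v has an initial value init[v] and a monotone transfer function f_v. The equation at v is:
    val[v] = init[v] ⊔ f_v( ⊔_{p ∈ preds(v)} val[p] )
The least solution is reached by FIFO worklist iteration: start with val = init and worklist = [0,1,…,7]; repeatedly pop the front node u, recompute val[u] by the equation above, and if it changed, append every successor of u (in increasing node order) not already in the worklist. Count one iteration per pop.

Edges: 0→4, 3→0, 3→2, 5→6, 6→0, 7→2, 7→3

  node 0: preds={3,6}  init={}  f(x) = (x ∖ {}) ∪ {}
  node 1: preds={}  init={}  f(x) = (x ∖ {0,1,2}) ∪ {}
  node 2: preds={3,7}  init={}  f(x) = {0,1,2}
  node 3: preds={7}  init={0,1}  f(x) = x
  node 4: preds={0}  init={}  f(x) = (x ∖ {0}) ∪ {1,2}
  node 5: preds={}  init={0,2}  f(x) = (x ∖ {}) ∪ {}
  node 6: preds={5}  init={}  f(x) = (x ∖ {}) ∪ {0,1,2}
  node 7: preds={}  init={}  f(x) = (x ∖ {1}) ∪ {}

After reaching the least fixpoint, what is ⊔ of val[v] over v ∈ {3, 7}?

Trace (10 dequeues):
  [1] u=0 | in {0,1} | out {0,1} | prev {} | push {}
  [2] u=1 | in {} | out {} | ==
  [3] u=2 | in {0,1} | out {0,1,2} | prev {} | push {}
  [4] u=3 | in {} | out {0,1} | ==
  [5] u=4 | in {0,1} | out {1,2} | prev {} | push {}
  [6] u=5 | in {} | out {0,2} | ==
  [7] u=6 | in {0,2} | out {0,1,2} | prev {} | push {0}
  [8] u=7 | in {} | out {} | ==
  [9] u=0 | in {0,1,2} | out {0,1,2} | prev {0,1} | push {4}
  [10] u=4 | in {0,1,2} | out {1,2} | ==

Converged values:
  [0] {0,1,2}
  [1] {}
  [2] {0,1,2}
  [3] {0,1}
  [4] {1,2}
  [5] {0,2}
  [6] {0,1,2}
  [7] {}

{0,1}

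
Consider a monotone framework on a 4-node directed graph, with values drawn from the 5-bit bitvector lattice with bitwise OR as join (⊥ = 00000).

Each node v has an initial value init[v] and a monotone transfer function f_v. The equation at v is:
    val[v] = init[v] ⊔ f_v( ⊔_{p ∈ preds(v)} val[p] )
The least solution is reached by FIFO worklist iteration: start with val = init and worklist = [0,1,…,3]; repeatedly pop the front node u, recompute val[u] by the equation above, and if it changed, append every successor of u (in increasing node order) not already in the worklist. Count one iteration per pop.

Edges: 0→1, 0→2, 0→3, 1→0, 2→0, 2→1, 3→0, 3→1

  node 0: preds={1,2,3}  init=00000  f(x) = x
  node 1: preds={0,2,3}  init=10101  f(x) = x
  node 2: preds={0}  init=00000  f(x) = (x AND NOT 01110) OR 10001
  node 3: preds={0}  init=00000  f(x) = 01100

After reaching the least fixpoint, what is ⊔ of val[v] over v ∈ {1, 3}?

Worklist (9 pops):
  #1 pop 0: in=10101 → 10101 (was 00000); enqueue []
  #2 pop 1: in=10101 → 10101 (no change)
  #3 pop 2: in=10101 → 10001 (was 00000); enqueue [0,1]
  #4 pop 3: in=10101 → 01100 (was 00000); enqueue []
  #5 pop 0: in=11101 → 11101 (was 10101); enqueue [2,3]
  #6 pop 1: in=11101 → 11101 (was 10101); enqueue [0]
  #7 pop 2: in=11101 → 10001 (no change)
  #8 pop 3: in=11101 → 01100 (no change)
  #9 pop 0: in=11101 → 11101 (no change)

Fixpoint:
  val[0] = 11101
  val[1] = 11101
  val[2] = 10001
  val[3] = 01100

11101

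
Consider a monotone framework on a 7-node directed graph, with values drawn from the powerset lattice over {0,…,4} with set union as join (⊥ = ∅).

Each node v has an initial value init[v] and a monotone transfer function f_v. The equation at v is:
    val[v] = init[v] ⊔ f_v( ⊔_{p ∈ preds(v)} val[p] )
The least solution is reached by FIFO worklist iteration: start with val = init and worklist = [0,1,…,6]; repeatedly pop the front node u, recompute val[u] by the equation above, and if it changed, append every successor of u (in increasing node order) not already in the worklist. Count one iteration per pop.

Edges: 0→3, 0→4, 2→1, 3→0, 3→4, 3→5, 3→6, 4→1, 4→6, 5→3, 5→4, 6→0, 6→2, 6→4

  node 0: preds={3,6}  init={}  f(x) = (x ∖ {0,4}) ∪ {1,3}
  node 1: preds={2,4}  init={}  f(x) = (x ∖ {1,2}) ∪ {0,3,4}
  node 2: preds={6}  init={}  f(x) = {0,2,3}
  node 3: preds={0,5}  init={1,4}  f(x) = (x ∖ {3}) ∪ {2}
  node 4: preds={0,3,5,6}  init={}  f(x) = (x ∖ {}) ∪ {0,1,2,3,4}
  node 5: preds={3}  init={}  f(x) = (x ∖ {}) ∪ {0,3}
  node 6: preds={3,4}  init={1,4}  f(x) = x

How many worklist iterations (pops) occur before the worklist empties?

Iteration log — 15 steps:
  step 1. node 0  ⊔preds={1,4}  new={1,3}  old={}  +wl: 
  step 2. node 1  ⊔preds={}  new={0,3,4}  old={}  +wl: 
  step 3. node 2  ⊔preds={1,4}  new={0,2,3}  old={}  +wl: 1
  step 4. node 3  ⊔preds={1,3}  new={1,2,4}  old={1,4}  +wl: 0
  step 5. node 4  ⊔preds={1,2,3,4}  new={0,1,2,3,4}  old={}  +wl: 
  step 6. node 5  ⊔preds={1,2,4}  new={0,1,2,3,4}  old={}  +wl: 3,4
  step 7. node 6  ⊔preds={0,1,2,3,4}  new={0,1,2,3,4}  old={1,4}  +wl: 2
  step 8. node 1  ⊔preds={0,1,2,3,4}  new={0,3,4}  stable
  step 9. node 0  ⊔preds={0,1,2,3,4}  new={1,2,3}  old={1,3}  +wl: 
  step 10. node 3  ⊔preds={0,1,2,3,4}  new={0,1,2,4}  old={1,2,4}  +wl: 0,5,6
  step 11. node 4  ⊔preds={0,1,2,3,4}  new={0,1,2,3,4}  stable
  step 12. node 2  ⊔preds={0,1,2,3,4}  new={0,2,3}  stable
  step 13. node 0  ⊔preds={0,1,2,3,4}  new={1,2,3}  stable
  step 14. node 5  ⊔preds={0,1,2,4}  new={0,1,2,3,4}  stable
  step 15. node 6  ⊔preds={0,1,2,3,4}  new={0,1,2,3,4}  stable

Least fixpoint reached:
  node 0: {1,2,3}
  node 1: {0,3,4}
  node 2: {0,2,3}
  node 3: {0,1,2,4}
  node 4: {0,1,2,3,4}
  node 5: {0,1,2,3,4}
  node 6: {0,1,2,3,4}

15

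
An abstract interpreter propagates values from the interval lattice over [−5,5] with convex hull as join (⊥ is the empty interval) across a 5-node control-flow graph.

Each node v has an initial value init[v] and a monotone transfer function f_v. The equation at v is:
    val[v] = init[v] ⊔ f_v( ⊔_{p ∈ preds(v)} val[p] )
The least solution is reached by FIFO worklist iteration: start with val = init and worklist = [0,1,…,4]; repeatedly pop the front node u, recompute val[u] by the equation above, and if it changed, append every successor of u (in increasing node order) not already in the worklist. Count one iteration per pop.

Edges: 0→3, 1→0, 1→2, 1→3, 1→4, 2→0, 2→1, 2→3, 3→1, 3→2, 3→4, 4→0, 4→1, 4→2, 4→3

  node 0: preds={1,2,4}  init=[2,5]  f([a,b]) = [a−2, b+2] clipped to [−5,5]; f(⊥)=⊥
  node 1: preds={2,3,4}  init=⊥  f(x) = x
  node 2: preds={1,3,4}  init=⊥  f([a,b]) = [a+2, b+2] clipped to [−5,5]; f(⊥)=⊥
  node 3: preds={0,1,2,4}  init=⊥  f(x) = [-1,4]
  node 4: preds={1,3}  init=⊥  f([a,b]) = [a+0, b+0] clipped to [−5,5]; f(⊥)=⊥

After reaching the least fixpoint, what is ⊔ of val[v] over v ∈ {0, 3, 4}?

Trace (19 dequeues):
  [1] u=0 | in ⊥ | out [2,5] | ==
  [2] u=1 | in ⊥ | out ⊥ | ==
  [3] u=2 | in ⊥ | out ⊥ | ==
  [4] u=3 | in [2,5] | out [-1,4] | prev ⊥ | push {1,2}
  [5] u=4 | in [-1,4] | out [-1,4] | prev ⊥ | push {0,3}
  [6] u=1 | in [-1,4] | out [-1,4] | prev ⊥ | push {4}
  [7] u=2 | in [-1,4] | out [1,5] | prev ⊥ | push {1}
  [8] u=0 | in [-1,5] | out [-3,5] | prev [2,5] | push {}
  [9] u=3 | in [-3,5] | out [-1,4] | ==
  [10] u=4 | in [-1,4] | out [-1,4] | ==
  [11] u=1 | in [-1,5] | out [-1,5] | prev [-1,4] | push {0,2,3,4}
  [12] u=0 | in [-1,5] | out [-3,5] | ==
  [13] u=2 | in [-1,5] | out [1,5] | ==
  [14] u=3 | in [-3,5] | out [-1,4] | ==
  [15] u=4 | in [-1,5] | out [-1,5] | prev [-1,4] | push {0,1,2,3}
  [16] u=0 | in [-1,5] | out [-3,5] | ==
  [17] u=1 | in [-1,5] | out [-1,5] | ==
  [18] u=2 | in [-1,5] | out [1,5] | ==
  [19] u=3 | in [-3,5] | out [-1,4] | ==

Converged values:
  [0] [-3,5]
  [1] [-1,5]
  [2] [1,5]
  [3] [-1,4]
  [4] [-1,5]

[-3,5]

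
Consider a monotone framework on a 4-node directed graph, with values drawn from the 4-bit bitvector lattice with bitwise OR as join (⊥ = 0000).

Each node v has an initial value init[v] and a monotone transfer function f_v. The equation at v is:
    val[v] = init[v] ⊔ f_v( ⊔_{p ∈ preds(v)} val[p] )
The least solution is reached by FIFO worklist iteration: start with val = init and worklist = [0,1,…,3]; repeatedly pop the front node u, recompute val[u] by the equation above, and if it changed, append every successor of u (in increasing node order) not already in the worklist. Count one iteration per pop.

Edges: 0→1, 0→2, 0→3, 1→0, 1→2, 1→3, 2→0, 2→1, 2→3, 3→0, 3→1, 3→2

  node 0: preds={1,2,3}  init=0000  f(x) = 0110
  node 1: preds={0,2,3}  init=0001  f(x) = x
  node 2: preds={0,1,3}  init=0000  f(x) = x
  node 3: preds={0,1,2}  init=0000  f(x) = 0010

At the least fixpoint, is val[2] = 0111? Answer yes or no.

Worklist (7 pops):
  #1 pop 0: in=0001 → 0110 (was 0000); enqueue []
  #2 pop 1: in=0110 → 0111 (was 0001); enqueue [0]
  #3 pop 2: in=0111 → 0111 (was 0000); enqueue [1]
  #4 pop 3: in=0111 → 0010 (was 0000); enqueue [2]
  #5 pop 0: in=0111 → 0110 (no change)
  #6 pop 1: in=0111 → 0111 (no change)
  #7 pop 2: in=0111 → 0111 (no change)

Fixpoint:
  val[0] = 0110
  val[1] = 0111
  val[2] = 0111
  val[3] = 0010

yes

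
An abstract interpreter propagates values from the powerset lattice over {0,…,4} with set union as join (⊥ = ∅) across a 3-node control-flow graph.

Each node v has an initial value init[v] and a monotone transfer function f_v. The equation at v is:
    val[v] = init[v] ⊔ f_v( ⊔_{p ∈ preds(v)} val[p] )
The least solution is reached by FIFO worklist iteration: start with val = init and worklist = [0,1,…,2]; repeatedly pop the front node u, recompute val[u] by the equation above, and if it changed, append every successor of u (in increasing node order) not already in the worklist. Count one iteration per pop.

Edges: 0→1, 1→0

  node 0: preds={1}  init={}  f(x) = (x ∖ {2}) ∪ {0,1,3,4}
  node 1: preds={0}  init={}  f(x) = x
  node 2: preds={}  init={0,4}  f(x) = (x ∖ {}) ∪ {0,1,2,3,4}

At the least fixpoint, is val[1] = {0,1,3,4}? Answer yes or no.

Iteration log — 4 steps:
  step 1. node 0  ⊔preds={}  new={0,1,3,4}  old={}  +wl: 
  step 2. node 1  ⊔preds={0,1,3,4}  new={0,1,3,4}  old={}  +wl: 0
  step 3. node 2  ⊔preds={}  new={0,1,2,3,4}  old={0,4}  +wl: 
  step 4. node 0  ⊔preds={0,1,3,4}  new={0,1,3,4}  stable

Least fixpoint reached:
  node 0: {0,1,3,4}
  node 1: {0,1,3,4}
  node 2: {0,1,2,3,4}

yes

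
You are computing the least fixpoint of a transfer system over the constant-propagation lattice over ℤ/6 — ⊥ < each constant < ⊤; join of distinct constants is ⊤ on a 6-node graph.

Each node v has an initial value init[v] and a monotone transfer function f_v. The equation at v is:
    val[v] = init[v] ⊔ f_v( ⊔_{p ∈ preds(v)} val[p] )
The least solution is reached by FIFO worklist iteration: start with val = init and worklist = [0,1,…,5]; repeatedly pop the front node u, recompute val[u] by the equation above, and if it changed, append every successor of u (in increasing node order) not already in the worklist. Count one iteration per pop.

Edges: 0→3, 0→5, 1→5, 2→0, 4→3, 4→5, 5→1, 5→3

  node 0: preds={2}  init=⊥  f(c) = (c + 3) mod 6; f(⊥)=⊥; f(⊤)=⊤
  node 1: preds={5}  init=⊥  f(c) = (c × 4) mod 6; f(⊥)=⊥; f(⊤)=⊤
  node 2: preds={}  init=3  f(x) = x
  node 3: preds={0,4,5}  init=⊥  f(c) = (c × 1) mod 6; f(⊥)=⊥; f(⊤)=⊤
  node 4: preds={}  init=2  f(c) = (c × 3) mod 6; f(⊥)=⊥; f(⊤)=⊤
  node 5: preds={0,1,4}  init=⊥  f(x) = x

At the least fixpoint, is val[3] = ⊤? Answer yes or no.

Trace (9 dequeues):
  [1] u=0 | in 3 | out 0 | prev ⊥ | push {}
  [2] u=1 | in ⊥ | out ⊥ | ==
  [3] u=2 | in ⊥ | out 3 | ==
  [4] u=3 | in ⊤ | out ⊤ | prev ⊥ | push {}
  [5] u=4 | in ⊥ | out 2 | ==
  [6] u=5 | in ⊤ | out ⊤ | prev ⊥ | push {1,3}
  [7] u=1 | in ⊤ | out ⊤ | prev ⊥ | push {5}
  [8] u=3 | in ⊤ | out ⊤ | ==
  [9] u=5 | in ⊤ | out ⊤ | ==

Converged values:
  [0] 0
  [1] ⊤
  [2] 3
  [3] ⊤
  [4] 2
  [5] ⊤

yes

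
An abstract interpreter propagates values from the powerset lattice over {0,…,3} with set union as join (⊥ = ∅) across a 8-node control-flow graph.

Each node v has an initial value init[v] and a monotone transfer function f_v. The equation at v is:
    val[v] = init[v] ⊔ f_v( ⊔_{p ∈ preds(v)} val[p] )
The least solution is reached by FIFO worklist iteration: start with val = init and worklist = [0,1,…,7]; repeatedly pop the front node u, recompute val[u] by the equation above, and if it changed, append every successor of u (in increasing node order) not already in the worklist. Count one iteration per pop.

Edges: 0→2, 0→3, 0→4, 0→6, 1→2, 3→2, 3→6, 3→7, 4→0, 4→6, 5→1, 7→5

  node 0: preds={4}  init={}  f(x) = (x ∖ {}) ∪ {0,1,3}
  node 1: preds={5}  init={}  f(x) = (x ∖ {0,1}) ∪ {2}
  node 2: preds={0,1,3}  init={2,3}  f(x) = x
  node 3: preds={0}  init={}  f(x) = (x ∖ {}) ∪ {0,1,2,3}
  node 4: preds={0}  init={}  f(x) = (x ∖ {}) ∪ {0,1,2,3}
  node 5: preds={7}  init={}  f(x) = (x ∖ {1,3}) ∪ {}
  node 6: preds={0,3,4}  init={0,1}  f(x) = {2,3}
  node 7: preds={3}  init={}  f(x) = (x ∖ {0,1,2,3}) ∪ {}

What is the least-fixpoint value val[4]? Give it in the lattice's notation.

{0,1,2,3}

Trace (14 dequeues):
  [1] u=0 | in {} | out {0,1,3} | prev {} | push {}
  [2] u=1 | in {} | out {2} | prev {} | push {}
  [3] u=2 | in {0,1,2,3} | out {0,1,2,3} | prev {2,3} | push {}
  [4] u=3 | in {0,1,3} | out {0,1,2,3} | prev {} | push {2}
  [5] u=4 | in {0,1,3} | out {0,1,2,3} | prev {} | push {0}
  [6] u=5 | in {} | out {} | ==
  [7] u=6 | in {0,1,2,3} | out {0,1,2,3} | prev {0,1} | push {}
  [8] u=7 | in {0,1,2,3} | out {} | ==
  [9] u=2 | in {0,1,2,3} | out {0,1,2,3} | ==
  [10] u=0 | in {0,1,2,3} | out {0,1,2,3} | prev {0,1,3} | push {2,3,4,6}
  [11] u=2 | in {0,1,2,3} | out {0,1,2,3} | ==
  [12] u=3 | in {0,1,2,3} | out {0,1,2,3} | ==
  [13] u=4 | in {0,1,2,3} | out {0,1,2,3} | ==
  [14] u=6 | in {0,1,2,3} | out {0,1,2,3} | ==

Converged values:
  [0] {0,1,2,3}
  [1] {2}
  [2] {0,1,2,3}
  [3] {0,1,2,3}
  [4] {0,1,2,3}
  [5] {}
  [6] {0,1,2,3}
  [7] {}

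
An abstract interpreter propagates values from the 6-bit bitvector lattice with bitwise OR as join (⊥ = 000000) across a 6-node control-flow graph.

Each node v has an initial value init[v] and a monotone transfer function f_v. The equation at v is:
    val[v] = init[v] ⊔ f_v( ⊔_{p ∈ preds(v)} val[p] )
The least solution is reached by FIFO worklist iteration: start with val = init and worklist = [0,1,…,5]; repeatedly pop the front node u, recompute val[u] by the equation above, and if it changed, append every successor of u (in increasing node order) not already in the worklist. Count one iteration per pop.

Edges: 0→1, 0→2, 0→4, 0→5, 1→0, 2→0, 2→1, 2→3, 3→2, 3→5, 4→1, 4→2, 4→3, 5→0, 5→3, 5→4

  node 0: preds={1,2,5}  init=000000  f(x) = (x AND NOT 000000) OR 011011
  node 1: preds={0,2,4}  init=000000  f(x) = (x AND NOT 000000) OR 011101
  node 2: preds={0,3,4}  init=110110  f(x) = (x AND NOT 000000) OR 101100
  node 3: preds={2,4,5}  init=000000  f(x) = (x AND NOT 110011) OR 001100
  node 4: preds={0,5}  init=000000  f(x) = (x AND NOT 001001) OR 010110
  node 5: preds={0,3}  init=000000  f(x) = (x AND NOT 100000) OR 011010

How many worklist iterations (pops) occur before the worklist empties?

Trace (11 dequeues):
  [1] u=0 | in 110110 | out 111111 | prev 000000 | push {}
  [2] u=1 | in 111111 | out 111111 | prev 000000 | push {0}
  [3] u=2 | in 111111 | out 111111 | prev 110110 | push {1}
  [4] u=3 | in 111111 | out 001100 | prev 000000 | push {2}
  [5] u=4 | in 111111 | out 110110 | prev 000000 | push {3}
  [6] u=5 | in 111111 | out 011111 | prev 000000 | push {4}
  [7] u=0 | in 111111 | out 111111 | ==
  [8] u=1 | in 111111 | out 111111 | ==
  [9] u=2 | in 111111 | out 111111 | ==
  [10] u=3 | in 111111 | out 001100 | ==
  [11] u=4 | in 111111 | out 110110 | ==

Converged values:
  [0] 111111
  [1] 111111
  [2] 111111
  [3] 001100
  [4] 110110
  [5] 011111

11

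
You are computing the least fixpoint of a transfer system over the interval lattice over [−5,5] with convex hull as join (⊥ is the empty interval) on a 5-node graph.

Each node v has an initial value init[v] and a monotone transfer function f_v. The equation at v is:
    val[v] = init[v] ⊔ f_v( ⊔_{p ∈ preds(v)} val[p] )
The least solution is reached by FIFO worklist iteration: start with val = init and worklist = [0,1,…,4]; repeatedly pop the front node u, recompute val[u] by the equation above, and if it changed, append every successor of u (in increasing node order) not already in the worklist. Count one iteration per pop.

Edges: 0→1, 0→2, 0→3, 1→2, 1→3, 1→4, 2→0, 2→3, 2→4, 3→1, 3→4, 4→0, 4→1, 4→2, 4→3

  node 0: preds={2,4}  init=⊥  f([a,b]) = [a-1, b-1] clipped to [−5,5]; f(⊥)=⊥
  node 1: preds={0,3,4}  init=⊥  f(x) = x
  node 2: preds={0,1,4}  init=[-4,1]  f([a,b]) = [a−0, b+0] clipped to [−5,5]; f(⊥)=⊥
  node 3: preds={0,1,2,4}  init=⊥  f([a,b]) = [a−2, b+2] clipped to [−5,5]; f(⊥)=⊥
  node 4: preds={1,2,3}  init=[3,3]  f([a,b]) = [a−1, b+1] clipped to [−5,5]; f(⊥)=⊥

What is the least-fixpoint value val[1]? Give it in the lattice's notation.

[-5,5]

Trace (11 dequeues):
  [1] u=0 | in [-4,3] | out [-5,2] | prev ⊥ | push {}
  [2] u=1 | in [-5,3] | out [-5,3] | prev ⊥ | push {}
  [3] u=2 | in [-5,3] | out [-5,3] | prev [-4,1] | push {0}
  [4] u=3 | in [-5,3] | out [-5,5] | prev ⊥ | push {1}
  [5] u=4 | in [-5,5] | out [-5,5] | prev [3,3] | push {2,3}
  [6] u=0 | in [-5,5] | out [-5,4] | prev [-5,2] | push {}
  [7] u=1 | in [-5,5] | out [-5,5] | prev [-5,3] | push {4}
  [8] u=2 | in [-5,5] | out [-5,5] | prev [-5,3] | push {0}
  [9] u=3 | in [-5,5] | out [-5,5] | ==
  [10] u=4 | in [-5,5] | out [-5,5] | ==
  [11] u=0 | in [-5,5] | out [-5,4] | ==

Converged values:
  [0] [-5,4]
  [1] [-5,5]
  [2] [-5,5]
  [3] [-5,5]
  [4] [-5,5]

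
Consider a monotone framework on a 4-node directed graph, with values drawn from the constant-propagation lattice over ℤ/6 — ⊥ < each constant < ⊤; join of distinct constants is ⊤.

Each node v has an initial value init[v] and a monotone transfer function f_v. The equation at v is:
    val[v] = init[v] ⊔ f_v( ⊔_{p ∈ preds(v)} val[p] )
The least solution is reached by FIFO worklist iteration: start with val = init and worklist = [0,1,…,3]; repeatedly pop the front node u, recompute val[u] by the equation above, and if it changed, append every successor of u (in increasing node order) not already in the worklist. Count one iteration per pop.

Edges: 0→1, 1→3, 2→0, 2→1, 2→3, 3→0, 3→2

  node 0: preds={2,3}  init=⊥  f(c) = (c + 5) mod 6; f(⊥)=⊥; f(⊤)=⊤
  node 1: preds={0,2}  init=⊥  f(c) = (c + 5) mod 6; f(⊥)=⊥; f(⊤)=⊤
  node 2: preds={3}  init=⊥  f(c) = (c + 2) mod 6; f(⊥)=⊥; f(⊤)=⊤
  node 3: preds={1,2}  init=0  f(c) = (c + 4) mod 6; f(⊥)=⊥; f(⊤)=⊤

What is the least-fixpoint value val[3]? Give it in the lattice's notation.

Worklist (10 pops):
  #1 pop 0: in=0 → 5 (was ⊥); enqueue []
  #2 pop 1: in=5 → 4 (was ⊥); enqueue []
  #3 pop 2: in=0 → 2 (was ⊥); enqueue [0,1]
  #4 pop 3: in=⊤ → ⊤ (was 0); enqueue [2]
  #5 pop 0: in=⊤ → ⊤ (was 5); enqueue []
  #6 pop 1: in=⊤ → ⊤ (was 4); enqueue [3]
  #7 pop 2: in=⊤ → ⊤ (was 2); enqueue [0,1]
  #8 pop 3: in=⊤ → ⊤ (no change)
  #9 pop 0: in=⊤ → ⊤ (no change)
  #10 pop 1: in=⊤ → ⊤ (no change)

Fixpoint:
  val[0] = ⊤
  val[1] = ⊤
  val[2] = ⊤
  val[3] = ⊤

⊤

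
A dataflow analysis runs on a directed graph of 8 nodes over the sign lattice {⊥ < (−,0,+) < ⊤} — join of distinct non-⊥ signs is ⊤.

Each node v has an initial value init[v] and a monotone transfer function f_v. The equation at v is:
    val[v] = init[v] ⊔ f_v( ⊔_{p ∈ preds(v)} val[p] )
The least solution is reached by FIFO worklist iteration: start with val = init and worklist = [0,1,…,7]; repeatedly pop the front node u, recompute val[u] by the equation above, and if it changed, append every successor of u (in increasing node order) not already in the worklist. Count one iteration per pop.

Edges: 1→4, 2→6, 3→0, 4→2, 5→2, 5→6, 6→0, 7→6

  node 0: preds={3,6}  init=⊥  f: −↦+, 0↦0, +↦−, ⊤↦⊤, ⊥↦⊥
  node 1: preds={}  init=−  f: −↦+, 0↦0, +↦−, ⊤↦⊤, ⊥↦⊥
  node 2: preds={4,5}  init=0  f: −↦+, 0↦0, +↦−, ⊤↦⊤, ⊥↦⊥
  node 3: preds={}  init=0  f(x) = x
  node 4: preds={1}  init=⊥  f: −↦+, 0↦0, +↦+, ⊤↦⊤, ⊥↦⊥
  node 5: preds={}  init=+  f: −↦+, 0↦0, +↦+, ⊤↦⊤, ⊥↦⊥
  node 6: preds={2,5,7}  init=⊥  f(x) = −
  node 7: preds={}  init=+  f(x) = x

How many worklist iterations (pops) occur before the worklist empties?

10

Worklist (10 pops):
  #1 pop 0: in=0 → 0 (was ⊥); enqueue []
  #2 pop 1: in=⊥ → − (no change)
  #3 pop 2: in=+ → ⊤ (was 0); enqueue []
  #4 pop 3: in=⊥ → 0 (no change)
  #5 pop 4: in=− → + (was ⊥); enqueue [2]
  #6 pop 5: in=⊥ → + (no change)
  #7 pop 6: in=⊤ → − (was ⊥); enqueue [0]
  #8 pop 7: in=⊥ → + (no change)
  #9 pop 2: in=+ → ⊤ (no change)
  #10 pop 0: in=⊤ → ⊤ (was 0); enqueue []

Fixpoint:
  val[0] = ⊤
  val[1] = −
  val[2] = ⊤
  val[3] = 0
  val[4] = +
  val[5] = +
  val[6] = −
  val[7] = +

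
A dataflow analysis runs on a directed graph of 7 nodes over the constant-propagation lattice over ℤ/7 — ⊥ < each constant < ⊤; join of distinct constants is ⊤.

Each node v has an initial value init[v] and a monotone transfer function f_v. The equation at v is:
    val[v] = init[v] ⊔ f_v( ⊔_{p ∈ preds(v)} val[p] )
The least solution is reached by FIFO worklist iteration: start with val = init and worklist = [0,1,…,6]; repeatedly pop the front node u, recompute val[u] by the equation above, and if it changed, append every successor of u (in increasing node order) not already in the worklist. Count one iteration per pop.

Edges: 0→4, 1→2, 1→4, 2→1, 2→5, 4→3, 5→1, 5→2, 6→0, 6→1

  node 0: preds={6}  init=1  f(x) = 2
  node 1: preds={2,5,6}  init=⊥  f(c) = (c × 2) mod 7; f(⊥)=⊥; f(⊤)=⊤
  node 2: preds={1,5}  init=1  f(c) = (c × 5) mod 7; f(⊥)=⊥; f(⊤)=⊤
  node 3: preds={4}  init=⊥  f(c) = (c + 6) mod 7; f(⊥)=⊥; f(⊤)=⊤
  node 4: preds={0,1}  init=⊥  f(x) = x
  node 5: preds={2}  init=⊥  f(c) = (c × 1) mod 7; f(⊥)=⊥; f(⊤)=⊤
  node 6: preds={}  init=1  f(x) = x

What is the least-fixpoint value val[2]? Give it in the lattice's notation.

⊤

Trace (11 dequeues):
  [1] u=0 | in 1 | out ⊤ | prev 1 | push {}
  [2] u=1 | in 1 | out 2 | prev ⊥ | push {}
  [3] u=2 | in 2 | out ⊤ | prev 1 | push {1}
  [4] u=3 | in ⊥ | out ⊥ | ==
  [5] u=4 | in ⊤ | out ⊤ | prev ⊥ | push {3}
  [6] u=5 | in ⊤ | out ⊤ | prev ⊥ | push {2}
  [7] u=6 | in ⊥ | out 1 | ==
  [8] u=1 | in ⊤ | out ⊤ | prev 2 | push {4}
  [9] u=3 | in ⊤ | out ⊤ | prev ⊥ | push {}
  [10] u=2 | in ⊤ | out ⊤ | ==
  [11] u=4 | in ⊤ | out ⊤ | ==

Converged values:
  [0] ⊤
  [1] ⊤
  [2] ⊤
  [3] ⊤
  [4] ⊤
  [5] ⊤
  [6] 1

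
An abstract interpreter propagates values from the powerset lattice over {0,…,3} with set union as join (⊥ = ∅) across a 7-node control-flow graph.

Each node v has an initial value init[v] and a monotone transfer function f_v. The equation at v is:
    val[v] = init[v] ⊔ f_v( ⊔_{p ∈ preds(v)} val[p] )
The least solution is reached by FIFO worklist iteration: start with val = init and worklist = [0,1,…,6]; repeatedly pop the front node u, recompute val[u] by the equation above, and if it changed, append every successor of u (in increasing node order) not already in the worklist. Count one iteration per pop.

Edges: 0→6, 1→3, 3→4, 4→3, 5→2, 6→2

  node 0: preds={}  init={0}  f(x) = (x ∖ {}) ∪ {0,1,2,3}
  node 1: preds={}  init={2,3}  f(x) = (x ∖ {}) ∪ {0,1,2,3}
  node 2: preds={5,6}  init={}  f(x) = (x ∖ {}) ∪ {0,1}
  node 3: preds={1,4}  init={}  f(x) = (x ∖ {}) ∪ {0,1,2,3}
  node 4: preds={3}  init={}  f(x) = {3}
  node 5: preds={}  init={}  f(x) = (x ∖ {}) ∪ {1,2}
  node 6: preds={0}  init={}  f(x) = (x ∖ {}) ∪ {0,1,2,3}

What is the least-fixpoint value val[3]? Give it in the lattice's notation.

{0,1,2,3}

Iteration log — 9 steps:
  step 1. node 0  ⊔preds={}  new={0,1,2,3}  old={0}  +wl: 
  step 2. node 1  ⊔preds={}  new={0,1,2,3}  old={2,3}  +wl: 
  step 3. node 2  ⊔preds={}  new={0,1}  old={}  +wl: 
  step 4. node 3  ⊔preds={0,1,2,3}  new={0,1,2,3}  old={}  +wl: 
  step 5. node 4  ⊔preds={0,1,2,3}  new={3}  old={}  +wl: 3
  step 6. node 5  ⊔preds={}  new={1,2}  old={}  +wl: 2
  step 7. node 6  ⊔preds={0,1,2,3}  new={0,1,2,3}  old={}  +wl: 
  step 8. node 3  ⊔preds={0,1,2,3}  new={0,1,2,3}  stable
  step 9. node 2  ⊔preds={0,1,2,3}  new={0,1,2,3}  old={0,1}  +wl: 

Least fixpoint reached:
  node 0: {0,1,2,3}
  node 1: {0,1,2,3}
  node 2: {0,1,2,3}
  node 3: {0,1,2,3}
  node 4: {3}
  node 5: {1,2}
  node 6: {0,1,2,3}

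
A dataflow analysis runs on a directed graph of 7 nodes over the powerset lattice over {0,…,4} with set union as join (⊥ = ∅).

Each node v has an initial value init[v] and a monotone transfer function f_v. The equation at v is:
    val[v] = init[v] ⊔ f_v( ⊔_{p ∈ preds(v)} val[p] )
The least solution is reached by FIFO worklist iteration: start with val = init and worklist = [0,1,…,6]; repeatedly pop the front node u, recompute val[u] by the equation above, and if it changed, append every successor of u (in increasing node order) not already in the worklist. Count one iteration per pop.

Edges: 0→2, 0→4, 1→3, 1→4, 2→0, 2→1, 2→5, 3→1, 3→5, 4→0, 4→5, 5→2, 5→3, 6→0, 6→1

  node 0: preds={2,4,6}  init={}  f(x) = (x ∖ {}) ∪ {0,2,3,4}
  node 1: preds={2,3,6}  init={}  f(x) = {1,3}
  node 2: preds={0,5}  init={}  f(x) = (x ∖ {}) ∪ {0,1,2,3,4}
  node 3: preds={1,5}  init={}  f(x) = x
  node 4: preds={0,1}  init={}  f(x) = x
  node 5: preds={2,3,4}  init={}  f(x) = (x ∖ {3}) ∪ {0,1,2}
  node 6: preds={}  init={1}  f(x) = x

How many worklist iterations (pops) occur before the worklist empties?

Iteration log — 13 steps:
  step 1. node 0  ⊔preds={1}  new={0,1,2,3,4}  old={}  +wl: 
  step 2. node 1  ⊔preds={1}  new={1,3}  old={}  +wl: 
  step 3. node 2  ⊔preds={0,1,2,3,4}  new={0,1,2,3,4}  old={}  +wl: 0,1
  step 4. node 3  ⊔preds={1,3}  new={1,3}  old={}  +wl: 
  step 5. node 4  ⊔preds={0,1,2,3,4}  new={0,1,2,3,4}  old={}  +wl: 
  step 6. node 5  ⊔preds={0,1,2,3,4}  new={0,1,2,4}  old={}  +wl: 2,3
  step 7. node 6  ⊔preds={}  new={1}  stable
  step 8. node 0  ⊔preds={0,1,2,3,4}  new={0,1,2,3,4}  stable
  step 9. node 1  ⊔preds={0,1,2,3,4}  new={1,3}  stable
  step 10. node 2  ⊔preds={0,1,2,3,4}  new={0,1,2,3,4}  stable
  step 11. node 3  ⊔preds={0,1,2,3,4}  new={0,1,2,3,4}  old={1,3}  +wl: 1,5
  step 12. node 1  ⊔preds={0,1,2,3,4}  new={1,3}  stable
  step 13. node 5  ⊔preds={0,1,2,3,4}  new={0,1,2,4}  stable

Least fixpoint reached:
  node 0: {0,1,2,3,4}
  node 1: {1,3}
  node 2: {0,1,2,3,4}
  node 3: {0,1,2,3,4}
  node 4: {0,1,2,3,4}
  node 5: {0,1,2,4}
  node 6: {1}

13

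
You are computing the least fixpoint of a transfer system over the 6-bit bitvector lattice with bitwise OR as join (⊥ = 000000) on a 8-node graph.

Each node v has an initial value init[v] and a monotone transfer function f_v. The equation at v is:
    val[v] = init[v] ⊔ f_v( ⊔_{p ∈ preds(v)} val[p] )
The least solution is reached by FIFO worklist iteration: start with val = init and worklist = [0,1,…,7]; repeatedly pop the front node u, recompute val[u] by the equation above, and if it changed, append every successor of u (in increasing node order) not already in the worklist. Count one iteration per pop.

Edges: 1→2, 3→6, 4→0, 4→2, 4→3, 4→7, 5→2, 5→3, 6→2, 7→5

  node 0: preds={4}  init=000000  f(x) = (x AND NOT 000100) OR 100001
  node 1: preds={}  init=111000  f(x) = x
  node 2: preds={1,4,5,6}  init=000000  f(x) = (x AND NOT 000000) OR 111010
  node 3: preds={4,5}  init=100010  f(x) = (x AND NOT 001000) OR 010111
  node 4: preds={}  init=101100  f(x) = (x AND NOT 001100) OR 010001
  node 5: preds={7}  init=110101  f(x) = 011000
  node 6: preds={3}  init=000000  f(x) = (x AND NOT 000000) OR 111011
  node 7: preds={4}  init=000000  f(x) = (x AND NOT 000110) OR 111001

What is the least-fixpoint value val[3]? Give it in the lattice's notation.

Trace (12 dequeues):
  [1] u=0 | in 101100 | out 101001 | prev 000000 | push {}
  [2] u=1 | in 000000 | out 111000 | ==
  [3] u=2 | in 111101 | out 111111 | prev 000000 | push {}
  [4] u=3 | in 111101 | out 110111 | prev 100010 | push {}
  [5] u=4 | in 000000 | out 111101 | prev 101100 | push {0,2,3}
  [6] u=5 | in 000000 | out 111101 | prev 110101 | push {}
  [7] u=6 | in 110111 | out 111111 | prev 000000 | push {}
  [8] u=7 | in 111101 | out 111001 | prev 000000 | push {5}
  [9] u=0 | in 111101 | out 111001 | prev 101001 | push {}
  [10] u=2 | in 111111 | out 111111 | ==
  [11] u=3 | in 111101 | out 110111 | ==
  [12] u=5 | in 111001 | out 111101 | ==

Converged values:
  [0] 111001
  [1] 111000
  [2] 111111
  [3] 110111
  [4] 111101
  [5] 111101
  [6] 111111
  [7] 111001

110111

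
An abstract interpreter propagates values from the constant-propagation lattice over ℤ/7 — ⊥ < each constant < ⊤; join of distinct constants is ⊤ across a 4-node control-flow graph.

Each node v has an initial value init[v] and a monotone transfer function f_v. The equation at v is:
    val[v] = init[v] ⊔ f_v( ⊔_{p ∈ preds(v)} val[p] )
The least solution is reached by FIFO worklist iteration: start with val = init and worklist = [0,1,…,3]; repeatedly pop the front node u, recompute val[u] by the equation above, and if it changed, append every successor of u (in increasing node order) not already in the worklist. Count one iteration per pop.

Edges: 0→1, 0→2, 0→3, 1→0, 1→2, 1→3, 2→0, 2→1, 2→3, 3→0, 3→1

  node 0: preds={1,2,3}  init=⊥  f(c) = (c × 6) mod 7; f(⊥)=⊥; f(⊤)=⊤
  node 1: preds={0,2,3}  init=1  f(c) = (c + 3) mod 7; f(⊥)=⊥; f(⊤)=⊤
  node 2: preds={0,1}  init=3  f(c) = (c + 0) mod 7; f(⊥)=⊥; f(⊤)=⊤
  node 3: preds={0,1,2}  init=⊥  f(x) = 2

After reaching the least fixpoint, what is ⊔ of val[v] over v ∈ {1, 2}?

Iteration log — 6 steps:
  step 1. node 0  ⊔preds=⊤  new=⊤  old=⊥  +wl: 
  step 2. node 1  ⊔preds=⊤  new=⊤  old=1  +wl: 0
  step 3. node 2  ⊔preds=⊤  new=⊤  old=3  +wl: 1
  step 4. node 3  ⊔preds=⊤  new=2  old=⊥  +wl: 
  step 5. node 0  ⊔preds=⊤  new=⊤  stable
  step 6. node 1  ⊔preds=⊤  new=⊤  stable

Least fixpoint reached:
  node 0: ⊤
  node 1: ⊤
  node 2: ⊤
  node 3: 2

⊤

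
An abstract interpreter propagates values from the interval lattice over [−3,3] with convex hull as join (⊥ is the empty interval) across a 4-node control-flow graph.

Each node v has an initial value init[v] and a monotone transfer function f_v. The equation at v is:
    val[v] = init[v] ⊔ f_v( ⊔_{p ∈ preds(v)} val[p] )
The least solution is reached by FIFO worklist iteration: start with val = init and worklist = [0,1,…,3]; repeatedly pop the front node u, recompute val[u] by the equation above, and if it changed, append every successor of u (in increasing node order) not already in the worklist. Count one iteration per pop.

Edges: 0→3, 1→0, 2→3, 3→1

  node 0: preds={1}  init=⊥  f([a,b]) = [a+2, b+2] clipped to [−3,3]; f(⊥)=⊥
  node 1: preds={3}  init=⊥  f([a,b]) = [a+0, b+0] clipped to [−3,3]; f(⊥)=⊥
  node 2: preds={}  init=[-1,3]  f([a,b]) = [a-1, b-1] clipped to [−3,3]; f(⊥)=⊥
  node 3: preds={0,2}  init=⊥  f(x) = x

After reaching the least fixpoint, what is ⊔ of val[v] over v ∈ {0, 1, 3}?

Trace (7 dequeues):
  [1] u=0 | in ⊥ | out ⊥ | ==
  [2] u=1 | in ⊥ | out ⊥ | ==
  [3] u=2 | in ⊥ | out [-1,3] | ==
  [4] u=3 | in [-1,3] | out [-1,3] | prev ⊥ | push {1}
  [5] u=1 | in [-1,3] | out [-1,3] | prev ⊥ | push {0}
  [6] u=0 | in [-1,3] | out [1,3] | prev ⊥ | push {3}
  [7] u=3 | in [-1,3] | out [-1,3] | ==

Converged values:
  [0] [1,3]
  [1] [-1,3]
  [2] [-1,3]
  [3] [-1,3]

[-1,3]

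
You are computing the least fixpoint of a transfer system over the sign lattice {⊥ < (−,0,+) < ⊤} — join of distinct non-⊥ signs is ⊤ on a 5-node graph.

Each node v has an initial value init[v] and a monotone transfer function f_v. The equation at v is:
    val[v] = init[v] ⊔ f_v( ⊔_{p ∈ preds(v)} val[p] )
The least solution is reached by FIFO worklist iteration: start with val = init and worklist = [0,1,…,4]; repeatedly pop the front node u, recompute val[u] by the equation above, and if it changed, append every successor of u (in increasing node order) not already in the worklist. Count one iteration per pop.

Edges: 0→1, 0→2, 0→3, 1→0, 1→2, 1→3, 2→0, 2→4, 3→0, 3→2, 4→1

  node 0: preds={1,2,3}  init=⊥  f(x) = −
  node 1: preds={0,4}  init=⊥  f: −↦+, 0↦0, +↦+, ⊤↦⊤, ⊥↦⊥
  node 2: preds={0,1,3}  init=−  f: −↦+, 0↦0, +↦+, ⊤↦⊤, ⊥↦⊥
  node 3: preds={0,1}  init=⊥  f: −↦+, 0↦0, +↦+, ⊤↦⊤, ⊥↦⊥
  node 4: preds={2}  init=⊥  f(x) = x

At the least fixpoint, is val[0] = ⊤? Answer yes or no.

no

Iteration log — 11 steps:
  step 1. node 0  ⊔preds=−  new=−  old=⊥  +wl: 
  step 2. node 1  ⊔preds=−  new=+  old=⊥  +wl: 0
  step 3. node 2  ⊔preds=⊤  new=⊤  old=−  +wl: 
  step 4. node 3  ⊔preds=⊤  new=⊤  old=⊥  +wl: 2
  step 5. node 4  ⊔preds=⊤  new=⊤  old=⊥  +wl: 1
  step 6. node 0  ⊔preds=⊤  new=−  stable
  step 7. node 2  ⊔preds=⊤  new=⊤  stable
  step 8. node 1  ⊔preds=⊤  new=⊤  old=+  +wl: 0,2,3
  step 9. node 0  ⊔preds=⊤  new=−  stable
  step 10. node 2  ⊔preds=⊤  new=⊤  stable
  step 11. node 3  ⊔preds=⊤  new=⊤  stable

Least fixpoint reached:
  node 0: −
  node 1: ⊤
  node 2: ⊤
  node 3: ⊤
  node 4: ⊤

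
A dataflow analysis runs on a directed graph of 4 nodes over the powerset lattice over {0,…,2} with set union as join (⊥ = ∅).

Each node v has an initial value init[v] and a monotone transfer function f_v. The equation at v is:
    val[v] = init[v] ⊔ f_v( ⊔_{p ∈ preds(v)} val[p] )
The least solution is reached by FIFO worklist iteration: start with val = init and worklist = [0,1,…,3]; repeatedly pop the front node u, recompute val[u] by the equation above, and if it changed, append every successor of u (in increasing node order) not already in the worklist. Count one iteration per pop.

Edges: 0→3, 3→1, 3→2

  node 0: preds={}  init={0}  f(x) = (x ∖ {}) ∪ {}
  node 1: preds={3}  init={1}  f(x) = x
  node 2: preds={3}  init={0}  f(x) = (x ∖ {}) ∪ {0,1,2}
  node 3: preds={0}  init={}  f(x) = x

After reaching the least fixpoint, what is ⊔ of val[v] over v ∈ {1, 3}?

Worklist (6 pops):
  #1 pop 0: in={} → {0} (no change)
  #2 pop 1: in={} → {1} (no change)
  #3 pop 2: in={} → {0,1,2} (was {0}); enqueue []
  #4 pop 3: in={0} → {0} (was {}); enqueue [1,2]
  #5 pop 1: in={0} → {0,1} (was {1}); enqueue []
  #6 pop 2: in={0} → {0,1,2} (no change)

Fixpoint:
  val[0] = {0}
  val[1] = {0,1}
  val[2] = {0,1,2}
  val[3] = {0}

{0,1}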